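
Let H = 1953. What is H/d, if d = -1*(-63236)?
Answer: 1953/63236 ≈ 0.030884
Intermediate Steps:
d = 63236
H/d = 1953/63236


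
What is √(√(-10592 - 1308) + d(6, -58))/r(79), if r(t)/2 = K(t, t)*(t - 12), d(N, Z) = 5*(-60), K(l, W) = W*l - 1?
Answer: √(-300 + 10*I*√119)/836160 ≈ 3.7072e-6 + 2.1043e-5*I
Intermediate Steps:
K(l, W) = -1 + W*l
d(N, Z) = -300
r(t) = 2*(-1 + t²)*(-12 + t) (r(t) = 2*((-1 + t*t)*(t - 12)) = 2*((-1 + t²)*(-12 + t)) = 2*(-1 + t²)*(-12 + t))
√(√(-10592 - 1308) + d(6, -58))/r(79) = √(√(-10592 - 1308) - 300)/((2*(-1 + 79²)*(-12 + 79))) = √(√(-11900) - 300)/((2*(-1 + 6241)*67)) = √(10*I*√119 - 300)/((2*6240*67)) = √(-300 + 10*I*√119)/836160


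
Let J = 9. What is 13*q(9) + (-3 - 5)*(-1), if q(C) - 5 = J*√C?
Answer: 424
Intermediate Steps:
q(C) = 5 + 9*√C
13*q(9) + (-3 - 5)*(-1) = 13*(5 + 9*√9) + (-3 - 5)*(-1) = 13*(5 + 9*3) - 8*(-1) = 13*(5 + 27) + 8 = 13*32 + 8 = 416 + 8 = 424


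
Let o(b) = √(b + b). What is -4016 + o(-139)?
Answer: -4016 + I*√278 ≈ -4016.0 + 16.673*I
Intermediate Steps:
o(b) = √2*√b (o(b) = √(2*b) = √2*√b)
-4016 + o(-139) = -4016 + √2*√(-139) = -4016 + √2*(I*√139) = -4016 + I*√278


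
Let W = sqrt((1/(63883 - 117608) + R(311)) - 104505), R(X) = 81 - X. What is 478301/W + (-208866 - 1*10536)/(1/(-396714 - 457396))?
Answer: 187393442220 - 2391505*I*sqrt(335893945709)/937814646 ≈ 1.8739e+11 - 1477.9*I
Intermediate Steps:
W = 6*I*sqrt(335893945709)/10745 (W = sqrt((1/(63883 - 117608) + (81 - 1*311)) - 104505) = sqrt((1/(-53725) + (81 - 311)) - 104505) = sqrt((-1/53725 - 230) - 104505) = sqrt(-12356751/53725 - 104505) = sqrt(-5626887876/53725) = 6*I*sqrt(335893945709)/10745 ≈ 323.63*I)
478301/W + (-208866 - 1*10536)/(1/(-396714 - 457396)) = 478301/((6*I*sqrt(335893945709)/10745)) + (-208866 - 1*10536)/(1/(-396714 - 457396)) = 478301*(-5*I*sqrt(335893945709)/937814646) + (-208866 - 10536)/(1/(-854110)) = -2391505*I*sqrt(335893945709)/937814646 - 219402/(-1/854110) = -2391505*I*sqrt(335893945709)/937814646 - 219402*(-854110) = -2391505*I*sqrt(335893945709)/937814646 + 187393442220 = 187393442220 - 2391505*I*sqrt(335893945709)/937814646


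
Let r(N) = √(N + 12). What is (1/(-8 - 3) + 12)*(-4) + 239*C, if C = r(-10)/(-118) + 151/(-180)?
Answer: -491299/1980 - 239*√2/118 ≈ -251.00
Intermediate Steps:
r(N) = √(12 + N)
C = -151/180 - √2/118 (C = √(12 - 10)/(-118) + 151/(-180) = √2*(-1/118) + 151*(-1/180) = -√2/118 - 151/180 = -151/180 - √2/118 ≈ -0.85087)
(1/(-8 - 3) + 12)*(-4) + 239*C = (1/(-8 - 3) + 12)*(-4) + 239*(-151/180 - √2/118) = (1/(-11) + 12)*(-4) + (-36089/180 - 239*√2/118) = (-1/11 + 12)*(-4) + (-36089/180 - 239*√2/118) = (131/11)*(-4) + (-36089/180 - 239*√2/118) = -524/11 + (-36089/180 - 239*√2/118) = -491299/1980 - 239*√2/118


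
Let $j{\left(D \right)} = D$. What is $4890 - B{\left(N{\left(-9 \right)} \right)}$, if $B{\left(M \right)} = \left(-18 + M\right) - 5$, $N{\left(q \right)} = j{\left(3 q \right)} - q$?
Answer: $4931$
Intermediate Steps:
$N{\left(q \right)} = 2 q$ ($N{\left(q \right)} = 3 q - q = 2 q$)
$B{\left(M \right)} = -23 + M$
$4890 - B{\left(N{\left(-9 \right)} \right)} = 4890 - \left(-23 + 2 \left(-9\right)\right) = 4890 - \left(-23 - 18\right) = 4890 - -41 = 4890 + 41 = 4931$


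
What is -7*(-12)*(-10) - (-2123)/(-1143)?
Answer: -962243/1143 ≈ -841.86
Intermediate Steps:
-7*(-12)*(-10) - (-2123)/(-1143) = 84*(-10) - (-2123)*(-1)/1143 = -840 - 1*2123/1143 = -840 - 2123/1143 = -962243/1143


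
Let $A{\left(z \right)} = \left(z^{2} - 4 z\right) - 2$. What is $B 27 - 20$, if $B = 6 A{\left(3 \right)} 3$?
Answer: $-2450$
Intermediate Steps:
$A{\left(z \right)} = -2 + z^{2} - 4 z$
$B = -90$ ($B = 6 \left(-2 + 3^{2} - 12\right) 3 = 6 \left(-2 + 9 - 12\right) 3 = 6 \left(-5\right) 3 = \left(-30\right) 3 = -90$)
$B 27 - 20 = \left(-90\right) 27 - 20 = -2430 - 20 = -2450$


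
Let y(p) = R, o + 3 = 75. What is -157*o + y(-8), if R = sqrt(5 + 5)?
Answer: -11304 + sqrt(10) ≈ -11301.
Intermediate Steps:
o = 72 (o = -3 + 75 = 72)
R = sqrt(10) ≈ 3.1623
y(p) = sqrt(10)
-157*o + y(-8) = -157*72 + sqrt(10) = -11304 + sqrt(10)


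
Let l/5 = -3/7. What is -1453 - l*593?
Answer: -1276/7 ≈ -182.29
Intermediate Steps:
l = -15/7 (l = 5*(-3/7) = -15/7 ≈ -2.1429)
-1453 - l*593 = -1453 - (-15)*593/7 = -1453 - 1*(-8895/7) = -1453 + 8895/7 = -1276/7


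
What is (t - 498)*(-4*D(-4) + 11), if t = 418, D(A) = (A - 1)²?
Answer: 7120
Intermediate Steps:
D(A) = (-1 + A)²
(t - 498)*(-4*D(-4) + 11) = (418 - 498)*(-4*(-1 - 4)² + 11) = -80*(-4*(-5)² + 11) = -80*(-4*25 + 11) = -80*(-100 + 11) = -80*(-89) = 7120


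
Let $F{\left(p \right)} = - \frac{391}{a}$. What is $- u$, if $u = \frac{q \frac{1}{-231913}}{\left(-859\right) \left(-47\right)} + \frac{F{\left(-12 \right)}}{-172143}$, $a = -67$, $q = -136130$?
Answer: $\frac{2090875826129}{107989190507298969} \approx 1.9362 \cdot 10^{-5}$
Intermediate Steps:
$F{\left(p \right)} = \frac{391}{67}$ ($F{\left(p \right)} = - \frac{391}{-67} = \left(-391\right) \left(- \frac{1}{67}\right) = \frac{391}{67}$)
$u = - \frac{2090875826129}{107989190507298969}$ ($u = \frac{\left(-136130\right) \frac{1}{-231913}}{\left(-859\right) \left(-47\right)} + \frac{391}{67 \left(-172143\right)} = \frac{\left(-136130\right) \left(- \frac{1}{231913}\right)}{40373} + \frac{391}{67} \left(- \frac{1}{172143}\right) = \frac{136130}{231913} \cdot \frac{1}{40373} - \frac{391}{11533581} = \frac{136130}{9363023549} - \frac{391}{11533581} = - \frac{2090875826129}{107989190507298969} \approx -1.9362 \cdot 10^{-5}$)
$- u = \left(-1\right) \left(- \frac{2090875826129}{107989190507298969}\right) = \frac{2090875826129}{107989190507298969}$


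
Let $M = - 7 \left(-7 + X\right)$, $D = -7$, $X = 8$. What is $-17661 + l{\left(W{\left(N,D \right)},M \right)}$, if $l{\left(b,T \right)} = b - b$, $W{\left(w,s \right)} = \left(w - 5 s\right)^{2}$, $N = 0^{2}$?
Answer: $-17661$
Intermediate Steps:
$N = 0$
$M = -7$ ($M = - 7 \left(-7 + 8\right) = \left(-7\right) 1 = -7$)
$l{\left(b,T \right)} = 0$
$-17661 + l{\left(W{\left(N,D \right)},M \right)} = -17661 + 0 = -17661$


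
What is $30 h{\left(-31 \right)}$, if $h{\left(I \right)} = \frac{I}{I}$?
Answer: $30$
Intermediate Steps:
$h{\left(I \right)} = 1$
$30 h{\left(-31 \right)} = 30 \cdot 1 = 30$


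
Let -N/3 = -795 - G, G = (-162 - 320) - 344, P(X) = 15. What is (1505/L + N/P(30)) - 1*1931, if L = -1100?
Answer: -85297/44 ≈ -1938.6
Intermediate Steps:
G = -826 (G = -482 - 344 = -826)
N = -93 (N = -3*(-795 - 1*(-826)) = -3*(-795 + 826) = -3*31 = -93)
(1505/L + N/P(30)) - 1*1931 = (1505/(-1100) - 93/15) - 1*1931 = (1505*(-1/1100) - 93*1/15) - 1931 = (-301/220 - 31/5) - 1931 = -333/44 - 1931 = -85297/44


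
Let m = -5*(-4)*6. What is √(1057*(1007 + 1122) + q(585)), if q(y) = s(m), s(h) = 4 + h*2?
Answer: √2250597 ≈ 1500.2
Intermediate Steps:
m = 120 (m = 20*6 = 120)
s(h) = 4 + 2*h
q(y) = 244 (q(y) = 4 + 2*120 = 4 + 240 = 244)
√(1057*(1007 + 1122) + q(585)) = √(1057*(1007 + 1122) + 244) = √(1057*2129 + 244) = √(2250353 + 244) = √2250597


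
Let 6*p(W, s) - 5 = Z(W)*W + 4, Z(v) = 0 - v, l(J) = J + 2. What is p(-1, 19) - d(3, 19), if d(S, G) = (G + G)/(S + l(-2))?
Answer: -34/3 ≈ -11.333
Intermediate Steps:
l(J) = 2 + J
Z(v) = -v
p(W, s) = 3/2 - W²/6 (p(W, s) = ⅚ + ((-W)*W + 4)/6 = ⅚ + (-W² + 4)/6 = ⅚ + (4 - W²)/6 = ⅚ + (⅔ - W²/6) = 3/2 - W²/6)
d(S, G) = 2*G/S (d(S, G) = (G + G)/(S + (2 - 2)) = (2*G)/(S + 0) = (2*G)/S = 2*G/S)
p(-1, 19) - d(3, 19) = (3/2 - ⅙*(-1)²) - 2*19/3 = (3/2 - ⅙*1) - 2*19/3 = (3/2 - ⅙) - 1*38/3 = 4/3 - 38/3 = -34/3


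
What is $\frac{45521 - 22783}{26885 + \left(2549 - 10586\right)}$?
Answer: $\frac{11369}{9424} \approx 1.2064$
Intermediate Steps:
$\frac{45521 - 22783}{26885 + \left(2549 - 10586\right)} = \frac{22738}{26885 + \left(2549 - 10586\right)} = \frac{22738}{26885 - 8037} = \frac{22738}{18848} = 22738 \cdot \frac{1}{18848} = \frac{11369}{9424}$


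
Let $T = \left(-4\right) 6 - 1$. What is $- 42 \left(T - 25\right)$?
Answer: $2100$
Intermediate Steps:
$T = -25$ ($T = -24 - 1 = -25$)
$- 42 \left(T - 25\right) = - 42 \left(-25 - 25\right) = \left(-42\right) \left(-50\right) = 2100$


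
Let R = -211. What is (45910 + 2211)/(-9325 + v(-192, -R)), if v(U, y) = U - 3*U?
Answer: -48121/8941 ≈ -5.3821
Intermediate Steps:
v(U, y) = -2*U
(45910 + 2211)/(-9325 + v(-192, -R)) = (45910 + 2211)/(-9325 - 2*(-192)) = 48121/(-9325 + 384) = 48121/(-8941) = 48121*(-1/8941) = -48121/8941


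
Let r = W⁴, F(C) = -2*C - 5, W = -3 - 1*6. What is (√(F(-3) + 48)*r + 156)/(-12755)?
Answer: -46083/12755 ≈ -3.6129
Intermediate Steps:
W = -9 (W = -3 - 6 = -9)
F(C) = -5 - 2*C
r = 6561 (r = (-9)⁴ = 6561)
(√(F(-3) + 48)*r + 156)/(-12755) = (√((-5 - 2*(-3)) + 48)*6561 + 156)/(-12755) = (√((-5 + 6) + 48)*6561 + 156)*(-1/12755) = (√(1 + 48)*6561 + 156)*(-1/12755) = (√49*6561 + 156)*(-1/12755) = (7*6561 + 156)*(-1/12755) = (45927 + 156)*(-1/12755) = 46083*(-1/12755) = -46083/12755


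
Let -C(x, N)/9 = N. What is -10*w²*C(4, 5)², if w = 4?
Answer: -324000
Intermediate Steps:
C(x, N) = -9*N
-10*w²*C(4, 5)² = -10*((1*(-9*5))*4)² = -10*((1*(-45))*4)² = -10*(-45*4)² = -10*(-180)² = -10*32400 = -324000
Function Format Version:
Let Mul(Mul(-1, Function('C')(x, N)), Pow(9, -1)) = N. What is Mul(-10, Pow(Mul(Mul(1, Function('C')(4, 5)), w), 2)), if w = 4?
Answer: -324000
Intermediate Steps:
Function('C')(x, N) = Mul(-9, N)
Mul(-10, Pow(Mul(Mul(1, Function('C')(4, 5)), w), 2)) = Mul(-10, Pow(Mul(Mul(1, Mul(-9, 5)), 4), 2)) = Mul(-10, Pow(Mul(Mul(1, -45), 4), 2)) = Mul(-10, Pow(Mul(-45, 4), 2)) = Mul(-10, Pow(-180, 2)) = Mul(-10, 32400) = -324000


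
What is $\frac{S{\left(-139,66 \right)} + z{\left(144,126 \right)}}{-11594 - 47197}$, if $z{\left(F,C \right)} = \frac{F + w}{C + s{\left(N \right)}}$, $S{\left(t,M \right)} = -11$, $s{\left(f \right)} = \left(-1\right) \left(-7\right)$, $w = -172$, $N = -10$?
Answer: $\frac{71}{372343} \approx 0.00019068$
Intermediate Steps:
$s{\left(f \right)} = 7$
$z{\left(F,C \right)} = \frac{-172 + F}{7 + C}$ ($z{\left(F,C \right)} = \frac{F - 172}{C + 7} = \frac{-172 + F}{7 + C}$)
$\frac{S{\left(-139,66 \right)} + z{\left(144,126 \right)}}{-11594 - 47197} = \frac{-11 + \frac{-172 + 144}{7 + 126}}{-11594 - 47197} = \frac{-11 + \frac{1}{133} \left(-28\right)}{-58791} = \left(-11 + \frac{1}{133} \left(-28\right)\right) \left(- \frac{1}{58791}\right) = \left(-11 - \frac{4}{19}\right) \left(- \frac{1}{58791}\right) = \left(- \frac{213}{19}\right) \left(- \frac{1}{58791}\right) = \frac{71}{372343}$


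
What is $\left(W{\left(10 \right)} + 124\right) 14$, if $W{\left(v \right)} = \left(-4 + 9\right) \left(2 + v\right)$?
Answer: $2576$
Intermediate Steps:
$W{\left(v \right)} = 10 + 5 v$ ($W{\left(v \right)} = 5 \left(2 + v\right) = 10 + 5 v$)
$\left(W{\left(10 \right)} + 124\right) 14 = \left(\left(10 + 5 \cdot 10\right) + 124\right) 14 = \left(\left(10 + 50\right) + 124\right) 14 = \left(60 + 124\right) 14 = 184 \cdot 14 = 2576$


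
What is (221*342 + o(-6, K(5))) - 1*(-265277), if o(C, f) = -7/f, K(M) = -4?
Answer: 1363443/4 ≈ 3.4086e+5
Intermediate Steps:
(221*342 + o(-6, K(5))) - 1*(-265277) = (221*342 - 7/(-4)) - 1*(-265277) = (75582 - 7*(-¼)) + 265277 = (75582 + 7/4) + 265277 = 302335/4 + 265277 = 1363443/4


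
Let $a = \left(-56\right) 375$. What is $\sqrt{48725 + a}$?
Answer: $5 \sqrt{1109} \approx 166.51$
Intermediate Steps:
$a = -21000$
$\sqrt{48725 + a} = \sqrt{48725 - 21000} = \sqrt{27725} = 5 \sqrt{1109}$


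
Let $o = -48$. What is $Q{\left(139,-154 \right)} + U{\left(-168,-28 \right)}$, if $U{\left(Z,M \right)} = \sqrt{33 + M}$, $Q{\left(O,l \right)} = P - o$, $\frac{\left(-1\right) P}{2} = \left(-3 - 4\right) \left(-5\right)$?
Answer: $-22 + \sqrt{5} \approx -19.764$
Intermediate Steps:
$P = -70$ ($P = - 2 \left(-3 - 4\right) \left(-5\right) = - 2 \left(\left(-7\right) \left(-5\right)\right) = \left(-2\right) 35 = -70$)
$Q{\left(O,l \right)} = -22$ ($Q{\left(O,l \right)} = -70 - -48 = -70 + 48 = -22$)
$Q{\left(139,-154 \right)} + U{\left(-168,-28 \right)} = -22 + \sqrt{33 - 28} = -22 + \sqrt{5}$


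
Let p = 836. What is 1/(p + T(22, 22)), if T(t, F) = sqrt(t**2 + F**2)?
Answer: 19/15862 - sqrt(2)/31724 ≈ 0.0011533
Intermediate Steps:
T(t, F) = sqrt(F**2 + t**2)
1/(p + T(22, 22)) = 1/(836 + sqrt(22**2 + 22**2)) = 1/(836 + sqrt(484 + 484)) = 1/(836 + sqrt(968)) = 1/(836 + 22*sqrt(2))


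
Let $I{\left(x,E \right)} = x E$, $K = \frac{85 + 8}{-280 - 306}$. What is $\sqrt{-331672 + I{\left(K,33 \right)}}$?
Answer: $\frac{7 i \sqrt{2324421154}}{586} \approx 575.91 i$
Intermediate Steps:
$K = - \frac{93}{586}$ ($K = \frac{93}{-586} = 93 \left(- \frac{1}{586}\right) = - \frac{93}{586} \approx -0.1587$)
$I{\left(x,E \right)} = E x$
$\sqrt{-331672 + I{\left(K,33 \right)}} = \sqrt{-331672 + 33 \left(- \frac{93}{586}\right)} = \sqrt{-331672 - \frac{3069}{586}} = \sqrt{- \frac{194362861}{586}} = \frac{7 i \sqrt{2324421154}}{586}$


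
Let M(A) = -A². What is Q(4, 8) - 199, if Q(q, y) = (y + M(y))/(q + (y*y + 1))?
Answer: -13787/69 ≈ -199.81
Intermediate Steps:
Q(q, y) = (y - y²)/(1 + q + y²) (Q(q, y) = (y - y²)/(q + (y*y + 1)) = (y - y²)/(q + (y² + 1)) = (y - y²)/(q + (1 + y²)) = (y - y²)/(1 + q + y²))
Q(4, 8) - 199 = 8*(1 - 1*8)/(1 + 4 + 8²) - 199 = 8*(1 - 8)/(1 + 4 + 64) - 199 = 8*(-7)/69 - 199 = 8*(1/69)*(-7) - 199 = -56/69 - 199 = -13787/69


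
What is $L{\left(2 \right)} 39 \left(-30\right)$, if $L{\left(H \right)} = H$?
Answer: $-2340$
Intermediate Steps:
$L{\left(2 \right)} 39 \left(-30\right) = 2 \cdot 39 \left(-30\right) = 78 \left(-30\right) = -2340$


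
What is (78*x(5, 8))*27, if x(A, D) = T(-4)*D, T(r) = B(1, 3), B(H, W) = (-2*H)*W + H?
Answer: -84240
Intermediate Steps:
B(H, W) = H - 2*H*W (B(H, W) = -2*H*W + H = H - 2*H*W)
T(r) = -5 (T(r) = 1*(1 - 2*3) = 1*(1 - 6) = 1*(-5) = -5)
x(A, D) = -5*D
(78*x(5, 8))*27 = (78*(-5*8))*27 = (78*(-40))*27 = -3120*27 = -84240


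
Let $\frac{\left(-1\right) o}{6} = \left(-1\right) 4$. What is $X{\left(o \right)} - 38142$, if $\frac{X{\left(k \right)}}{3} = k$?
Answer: $-38070$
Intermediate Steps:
$o = 24$ ($o = - 6 \left(\left(-1\right) 4\right) = \left(-6\right) \left(-4\right) = 24$)
$X{\left(k \right)} = 3 k$
$X{\left(o \right)} - 38142 = 3 \cdot 24 - 38142 = 72 - 38142 = -38070$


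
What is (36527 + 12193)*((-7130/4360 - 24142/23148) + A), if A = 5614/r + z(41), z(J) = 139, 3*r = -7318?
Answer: 5023413934061740/769344999 ≈ 6.5295e+6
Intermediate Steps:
r = -7318/3 (r = (⅓)*(-7318) = -7318/3 ≈ -2439.3)
A = 500180/3659 (A = 5614/(-7318/3) + 139 = 5614*(-3/7318) + 139 = -8421/3659 + 139 = 500180/3659 ≈ 136.70)
(36527 + 12193)*((-7130/4360 - 24142/23148) + A) = (36527 + 12193)*((-7130/4360 - 24142/23148) + 500180/3659) = 48720*((-7130*1/4360 - 24142*1/23148) + 500180/3659) = 48720*((-713/436 - 12071/11574) + 500180/3659) = 48720*(-6757609/2523132 + 500180/3659) = 48720*(1237294072429/9232139988) = 5023413934061740/769344999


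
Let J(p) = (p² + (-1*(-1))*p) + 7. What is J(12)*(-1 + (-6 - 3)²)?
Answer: 13040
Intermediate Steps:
J(p) = 7 + p + p² (J(p) = (p² + 1*p) + 7 = (p² + p) + 7 = (p + p²) + 7 = 7 + p + p²)
J(12)*(-1 + (-6 - 3)²) = (7 + 12 + 12²)*(-1 + (-6 - 3)²) = (7 + 12 + 144)*(-1 + (-9)²) = 163*(-1 + 81) = 163*80 = 13040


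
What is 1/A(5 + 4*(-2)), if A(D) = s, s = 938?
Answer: 1/938 ≈ 0.0010661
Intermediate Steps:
A(D) = 938
1/A(5 + 4*(-2)) = 1/938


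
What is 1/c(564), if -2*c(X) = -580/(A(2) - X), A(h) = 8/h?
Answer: -56/29 ≈ -1.9310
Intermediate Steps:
c(X) = 290/(4 - X) (c(X) = -(-290)/(8/2 - X) = -(-290)/(8*(1/2) - X) = -(-290)/(4 - X) = 290/(4 - X))
1/c(564) = 1/(-290/(-4 + 564)) = 1/(-290/560) = 1/(-290*1/560) = 1/(-29/56) = -56/29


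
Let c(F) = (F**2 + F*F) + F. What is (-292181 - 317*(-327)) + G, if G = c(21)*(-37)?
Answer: -221933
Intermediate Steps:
c(F) = F + 2*F**2 (c(F) = (F**2 + F**2) + F = 2*F**2 + F = F + 2*F**2)
G = -33411 (G = (21*(1 + 2*21))*(-37) = (21*(1 + 42))*(-37) = (21*43)*(-37) = 903*(-37) = -33411)
(-292181 - 317*(-327)) + G = (-292181 - 317*(-327)) - 33411 = (-292181 + 103659) - 33411 = -188522 - 33411 = -221933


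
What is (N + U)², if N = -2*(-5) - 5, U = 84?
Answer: 7921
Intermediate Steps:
N = 5 (N = 10 - 5 = 5)
(N + U)² = (5 + 84)² = 89² = 7921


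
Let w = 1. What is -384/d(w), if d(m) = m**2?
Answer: -384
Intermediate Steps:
-384/d(w) = -384/(1**2) = -384/1 = -384*1 = -384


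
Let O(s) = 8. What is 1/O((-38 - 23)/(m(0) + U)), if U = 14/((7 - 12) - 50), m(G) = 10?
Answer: 1/8 ≈ 0.12500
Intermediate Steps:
U = -14/55 (U = 14/(-5 - 50) = 14/(-55) = 14*(-1/55) = -14/55 ≈ -0.25455)
1/O((-38 - 23)/(m(0) + U)) = 1/8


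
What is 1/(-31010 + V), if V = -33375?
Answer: -1/64385 ≈ -1.5532e-5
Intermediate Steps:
1/(-31010 + V) = 1/(-31010 - 33375) = 1/(-64385) = -1/64385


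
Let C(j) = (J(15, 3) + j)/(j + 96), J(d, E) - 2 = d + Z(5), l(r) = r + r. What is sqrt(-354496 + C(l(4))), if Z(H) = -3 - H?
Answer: I*sqrt(958556742)/52 ≈ 595.4*I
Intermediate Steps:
l(r) = 2*r
J(d, E) = -6 + d (J(d, E) = 2 + (d + (-3 - 1*5)) = 2 + (d + (-3 - 5)) = 2 + (d - 8) = 2 + (-8 + d) = -6 + d)
C(j) = (9 + j)/(96 + j) (C(j) = ((-6 + 15) + j)/(j + 96) = (9 + j)/(96 + j))
sqrt(-354496 + C(l(4))) = sqrt(-354496 + (9 + 2*4)/(96 + 2*4)) = sqrt(-354496 + (9 + 8)/(96 + 8)) = sqrt(-354496 + 17/104) = sqrt(-36867567/104) = I*sqrt(958556742)/52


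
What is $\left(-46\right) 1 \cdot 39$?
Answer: $-1794$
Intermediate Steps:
$\left(-46\right) 1 \cdot 39 = \left(-46\right) 39 = -1794$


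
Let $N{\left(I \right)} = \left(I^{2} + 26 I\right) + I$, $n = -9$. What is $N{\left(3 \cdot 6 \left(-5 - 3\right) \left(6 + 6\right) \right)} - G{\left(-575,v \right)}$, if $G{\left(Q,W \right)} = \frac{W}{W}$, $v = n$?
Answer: $2939327$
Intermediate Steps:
$N{\left(I \right)} = I^{2} + 27 I$
$v = -9$
$G{\left(Q,W \right)} = 1$
$N{\left(3 \cdot 6 \left(-5 - 3\right) \left(6 + 6\right) \right)} - G{\left(-575,v \right)} = 3 \cdot 6 \left(-5 - 3\right) \left(6 + 6\right) \left(27 + 3 \cdot 6 \left(-5 - 3\right) \left(6 + 6\right)\right) - 1 = 18 \left(\left(-8\right) 12\right) \left(27 + 18 \left(\left(-8\right) 12\right)\right) - 1 = 18 \left(-96\right) \left(27 + 18 \left(-96\right)\right) - 1 = - 1728 \left(27 - 1728\right) - 1 = \left(-1728\right) \left(-1701\right) - 1 = 2939328 - 1 = 2939327$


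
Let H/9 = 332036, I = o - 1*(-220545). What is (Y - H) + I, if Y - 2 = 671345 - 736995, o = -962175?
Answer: -3795602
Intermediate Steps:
I = -741630 (I = -962175 - 1*(-220545) = -962175 + 220545 = -741630)
Y = -65648 (Y = 2 + (671345 - 736995) = 2 - 65650 = -65648)
H = 2988324 (H = 9*332036 = 2988324)
(Y - H) + I = (-65648 - 1*2988324) - 741630 = (-65648 - 2988324) - 741630 = -3053972 - 741630 = -3795602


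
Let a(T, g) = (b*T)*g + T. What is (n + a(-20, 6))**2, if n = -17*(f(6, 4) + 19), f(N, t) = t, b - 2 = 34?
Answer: 22382361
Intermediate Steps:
b = 36 (b = 2 + 34 = 36)
a(T, g) = T + 36*T*g (a(T, g) = (36*T)*g + T = 36*T*g + T = T + 36*T*g)
n = -391 (n = -17*(4 + 19) = -17*23 = -391)
(n + a(-20, 6))**2 = (-391 - 20*(1 + 36*6))**2 = (-391 - 20*(1 + 216))**2 = (-391 - 20*217)**2 = (-391 - 4340)**2 = (-4731)**2 = 22382361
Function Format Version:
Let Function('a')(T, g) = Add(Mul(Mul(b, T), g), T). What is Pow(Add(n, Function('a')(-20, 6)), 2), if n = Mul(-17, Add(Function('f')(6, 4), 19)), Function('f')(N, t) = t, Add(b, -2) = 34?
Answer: 22382361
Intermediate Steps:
b = 36 (b = Add(2, 34) = 36)
Function('a')(T, g) = Add(T, Mul(36, T, g)) (Function('a')(T, g) = Add(Mul(Mul(36, T), g), T) = Add(Mul(36, T, g), T) = Add(T, Mul(36, T, g)))
n = -391 (n = Mul(-17, Add(4, 19)) = Mul(-17, 23) = -391)
Pow(Add(n, Function('a')(-20, 6)), 2) = Pow(Add(-391, Mul(-20, Add(1, Mul(36, 6)))), 2) = Pow(Add(-391, Mul(-20, Add(1, 216))), 2) = Pow(Add(-391, Mul(-20, 217)), 2) = Pow(Add(-391, -4340), 2) = Pow(-4731, 2) = 22382361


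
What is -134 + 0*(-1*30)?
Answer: -134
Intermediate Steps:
-134 + 0*(-1*30) = -134 + 0*(-30) = -134 + 0 = -134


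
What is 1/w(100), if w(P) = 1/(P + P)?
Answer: 200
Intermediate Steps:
w(P) = 1/(2*P)
1/w(100) = 1/((½)/100) = 1/((½)*(1/100)) = 1/(1/200) = 200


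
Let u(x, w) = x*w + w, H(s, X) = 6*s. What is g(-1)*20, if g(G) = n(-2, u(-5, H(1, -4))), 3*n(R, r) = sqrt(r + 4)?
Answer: 40*I*sqrt(5)/3 ≈ 29.814*I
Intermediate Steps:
u(x, w) = w + w*x (u(x, w) = w*x + w = w + w*x)
n(R, r) = sqrt(4 + r)/3 (n(R, r) = sqrt(r + 4)/3 = sqrt(4 + r)/3)
g(G) = 2*I*sqrt(5)/3 (g(G) = sqrt(4 + (6*1)*(1 - 5))/3 = sqrt(4 + 6*(-4))/3 = sqrt(4 - 24)/3 = sqrt(-20)/3 = (2*I*sqrt(5))/3 = 2*I*sqrt(5)/3)
g(-1)*20 = (2*I*sqrt(5)/3)*20 = 40*I*sqrt(5)/3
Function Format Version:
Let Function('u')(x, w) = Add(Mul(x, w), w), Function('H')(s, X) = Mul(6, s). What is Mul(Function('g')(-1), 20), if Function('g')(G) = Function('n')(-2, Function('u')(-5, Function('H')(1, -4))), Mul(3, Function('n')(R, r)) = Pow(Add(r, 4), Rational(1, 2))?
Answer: Mul(Rational(40, 3), I, Pow(5, Rational(1, 2))) ≈ Mul(29.814, I)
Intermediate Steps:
Function('u')(x, w) = Add(w, Mul(w, x)) (Function('u')(x, w) = Add(Mul(w, x), w) = Add(w, Mul(w, x)))
Function('n')(R, r) = Mul(Rational(1, 3), Pow(Add(4, r), Rational(1, 2))) (Function('n')(R, r) = Mul(Rational(1, 3), Pow(Add(r, 4), Rational(1, 2))) = Mul(Rational(1, 3), Pow(Add(4, r), Rational(1, 2))))
Function('g')(G) = Mul(Rational(2, 3), I, Pow(5, Rational(1, 2))) (Function('g')(G) = Mul(Rational(1, 3), Pow(Add(4, Mul(Mul(6, 1), Add(1, -5))), Rational(1, 2))) = Mul(Rational(1, 3), Pow(Add(4, Mul(6, -4)), Rational(1, 2))) = Mul(Rational(1, 3), Pow(Add(4, -24), Rational(1, 2))) = Mul(Rational(1, 3), Pow(-20, Rational(1, 2))) = Mul(Rational(1, 3), Mul(2, I, Pow(5, Rational(1, 2)))) = Mul(Rational(2, 3), I, Pow(5, Rational(1, 2))))
Mul(Function('g')(-1), 20) = Mul(Mul(Rational(2, 3), I, Pow(5, Rational(1, 2))), 20) = Mul(Rational(40, 3), I, Pow(5, Rational(1, 2)))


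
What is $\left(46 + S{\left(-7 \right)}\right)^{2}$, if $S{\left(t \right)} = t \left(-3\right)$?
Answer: $4489$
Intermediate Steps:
$S{\left(t \right)} = - 3 t$
$\left(46 + S{\left(-7 \right)}\right)^{2} = \left(46 - -21\right)^{2} = \left(46 + 21\right)^{2} = 67^{2} = 4489$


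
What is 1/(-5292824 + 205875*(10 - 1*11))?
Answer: -1/5498699 ≈ -1.8186e-7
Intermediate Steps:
1/(-5292824 + 205875*(10 - 1*11)) = 1/(-5292824 + 205875*(10 - 11)) = 1/(-5292824 + 205875*(-1)) = 1/(-5292824 - 205875) = 1/(-5498699) = -1/5498699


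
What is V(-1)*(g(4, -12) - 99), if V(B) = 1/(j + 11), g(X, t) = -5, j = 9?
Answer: -26/5 ≈ -5.2000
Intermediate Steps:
V(B) = 1/20 (V(B) = 1/(9 + 11) = 1/20)
V(-1)*(g(4, -12) - 99) = (-5 - 99)/20 = (1/20)*(-104) = -26/5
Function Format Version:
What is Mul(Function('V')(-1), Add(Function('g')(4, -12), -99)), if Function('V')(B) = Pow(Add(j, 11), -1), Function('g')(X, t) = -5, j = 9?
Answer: Rational(-26, 5) ≈ -5.2000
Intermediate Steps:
Function('V')(B) = Rational(1, 20) (Function('V')(B) = Pow(Add(9, 11), -1) = Pow(20, -1) = Rational(1, 20))
Mul(Function('V')(-1), Add(Function('g')(4, -12), -99)) = Mul(Rational(1, 20), Add(-5, -99)) = Mul(Rational(1, 20), -104) = Rational(-26, 5)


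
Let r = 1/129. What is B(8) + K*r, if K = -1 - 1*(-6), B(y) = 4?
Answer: 521/129 ≈ 4.0388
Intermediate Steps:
r = 1/129 ≈ 0.0077519
K = 5 (K = -1 + 6 = 5)
B(8) + K*r = 4 + 5*(1/129) = 4 + 5/129 = 521/129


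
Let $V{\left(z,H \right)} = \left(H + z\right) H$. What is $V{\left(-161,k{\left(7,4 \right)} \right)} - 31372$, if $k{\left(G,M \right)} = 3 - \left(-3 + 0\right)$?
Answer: $-32302$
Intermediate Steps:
$k{\left(G,M \right)} = 6$ ($k{\left(G,M \right)} = 3 - -3 = 3 + 3 = 6$)
$V{\left(z,H \right)} = H \left(H + z\right)$
$V{\left(-161,k{\left(7,4 \right)} \right)} - 31372 = 6 \left(6 - 161\right) - 31372 = 6 \left(-155\right) - 31372 = -930 - 31372 = -32302$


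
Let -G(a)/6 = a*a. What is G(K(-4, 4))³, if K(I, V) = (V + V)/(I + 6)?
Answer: -884736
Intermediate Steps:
K(I, V) = 2*V/(6 + I) (K(I, V) = (2*V)/(6 + I) = 2*V/(6 + I))
G(a) = -6*a² (G(a) = -6*a*a = -6*a²)
G(K(-4, 4))³ = (-6*64/(6 - 4)²)³ = (-6*(2*4/2)²)³ = (-6*(2*4*(½))²)³ = (-6*4²)³ = (-6*16)³ = (-96)³ = -884736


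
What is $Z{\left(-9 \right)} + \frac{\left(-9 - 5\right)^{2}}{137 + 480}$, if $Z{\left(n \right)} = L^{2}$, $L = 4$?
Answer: $\frac{10068}{617} \approx 16.318$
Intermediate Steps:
$Z{\left(n \right)} = 16$ ($Z{\left(n \right)} = 4^{2} = 16$)
$Z{\left(-9 \right)} + \frac{\left(-9 - 5\right)^{2}}{137 + 480} = 16 + \frac{\left(-9 - 5\right)^{2}}{137 + 480} = 16 + \frac{\left(-14\right)^{2}}{617} = 16 + 196 \cdot \frac{1}{617} = 16 + \frac{196}{617} = \frac{10068}{617}$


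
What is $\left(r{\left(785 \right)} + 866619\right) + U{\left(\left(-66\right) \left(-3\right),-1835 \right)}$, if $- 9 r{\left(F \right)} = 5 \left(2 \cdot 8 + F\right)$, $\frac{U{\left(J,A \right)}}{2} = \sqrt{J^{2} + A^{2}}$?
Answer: $866174 + 2 \sqrt{3406429} \approx 8.6987 \cdot 10^{5}$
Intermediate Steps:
$U{\left(J,A \right)} = 2 \sqrt{A^{2} + J^{2}}$ ($U{\left(J,A \right)} = 2 \sqrt{J^{2} + A^{2}} = 2 \sqrt{A^{2} + J^{2}}$)
$r{\left(F \right)} = - \frac{80}{9} - \frac{5 F}{9}$ ($r{\left(F \right)} = - \frac{5 \left(2 \cdot 8 + F\right)}{9} = - \frac{5 \left(16 + F\right)}{9} = - \frac{80 + 5 F}{9} = - \frac{80}{9} - \frac{5 F}{9}$)
$\left(r{\left(785 \right)} + 866619\right) + U{\left(\left(-66\right) \left(-3\right),-1835 \right)} = \left(\left(- \frac{80}{9} - \frac{3925}{9}\right) + 866619\right) + 2 \sqrt{\left(-1835\right)^{2} + \left(\left(-66\right) \left(-3\right)\right)^{2}} = \left(\left(- \frac{80}{9} - \frac{3925}{9}\right) + 866619\right) + 2 \sqrt{3367225 + 198^{2}} = \left(-445 + 866619\right) + 2 \sqrt{3367225 + 39204} = 866174 + 2 \sqrt{3406429}$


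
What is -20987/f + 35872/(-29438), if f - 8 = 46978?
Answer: -28088989/16867974 ≈ -1.6652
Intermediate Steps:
f = 46986 (f = 8 + 46978 = 46986)
-20987/f + 35872/(-29438) = -20987/46986 + 35872/(-29438) = -20987*1/46986 + 35872*(-1/29438) = -20987/46986 - 17936/14719 = -28088989/16867974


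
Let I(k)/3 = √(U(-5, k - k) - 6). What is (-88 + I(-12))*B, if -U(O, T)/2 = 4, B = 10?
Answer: -880 + 30*I*√14 ≈ -880.0 + 112.25*I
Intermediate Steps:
U(O, T) = -8 (U(O, T) = -2*4 = -8)
I(k) = 3*I*√14 (I(k) = 3*√(-8 - 6) = 3*√(-14) = 3*(I*√14) = 3*I*√14)
(-88 + I(-12))*B = (-88 + 3*I*√14)*10 = -880 + 30*I*√14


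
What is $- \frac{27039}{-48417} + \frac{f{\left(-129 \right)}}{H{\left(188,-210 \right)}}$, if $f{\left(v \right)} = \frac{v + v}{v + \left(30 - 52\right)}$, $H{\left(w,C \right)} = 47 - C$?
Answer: $\frac{353931353}{626306173} \approx 0.56511$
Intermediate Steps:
$f{\left(v \right)} = \frac{2 v}{-22 + v}$ ($f{\left(v \right)} = \frac{2 v}{v - 22} = \frac{2 v}{-22 + v}$)
$- \frac{27039}{-48417} + \frac{f{\left(-129 \right)}}{H{\left(188,-210 \right)}} = - \frac{27039}{-48417} + \frac{2 \left(-129\right) \frac{1}{-22 - 129}}{47 - -210} = \left(-27039\right) \left(- \frac{1}{48417}\right) + \frac{2 \left(-129\right) \frac{1}{-151}}{47 + 210} = \frac{9013}{16139} + \frac{2 \left(-129\right) \left(- \frac{1}{151}\right)}{257} = \frac{9013}{16139} + \frac{258}{151} \cdot \frac{1}{257} = \frac{9013}{16139} + \frac{258}{38807} = \frac{353931353}{626306173}$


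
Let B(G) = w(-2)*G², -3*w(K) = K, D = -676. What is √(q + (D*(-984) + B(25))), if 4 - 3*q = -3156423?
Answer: √1717743 ≈ 1310.6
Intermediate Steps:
w(K) = -K/3
q = 3156427/3 (q = 4/3 - ⅓*(-3156423) = 4/3 + 1052141 = 3156427/3 ≈ 1.0521e+6)
B(G) = 2*G²/3 (B(G) = (-⅓*(-2))*G² = 2*G²/3)
√(q + (D*(-984) + B(25))) = √(3156427/3 + (-676*(-984) + (⅔)*25²)) = √(3156427/3 + (665184 + (⅔)*625)) = √(3156427/3 + (665184 + 1250/3)) = √(3156427/3 + 1996802/3) = √1717743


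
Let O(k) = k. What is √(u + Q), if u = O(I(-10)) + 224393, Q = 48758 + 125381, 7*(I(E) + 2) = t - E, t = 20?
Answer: 2*√4882045/7 ≈ 631.30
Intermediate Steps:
I(E) = 6/7 - E/7 (I(E) = -2 + (20 - E)/7 = -2 + (20/7 - E/7) = 6/7 - E/7)
Q = 174139
u = 1570767/7 (u = (6/7 - ⅐*(-10)) + 224393 = (6/7 + 10/7) + 224393 = 16/7 + 224393 = 1570767/7 ≈ 2.2440e+5)
√(u + Q) = √(1570767/7 + 174139) = √(2789740/7) = 2*√4882045/7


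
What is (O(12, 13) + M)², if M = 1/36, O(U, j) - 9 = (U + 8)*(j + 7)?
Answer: 216825625/1296 ≈ 1.6730e+5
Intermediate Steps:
O(U, j) = 9 + (7 + j)*(8 + U) (O(U, j) = 9 + (U + 8)*(j + 7) = 9 + (8 + U)*(7 + j) = 9 + (7 + j)*(8 + U))
M = 1/36 ≈ 0.027778
(O(12, 13) + M)² = ((65 + 7*12 + 8*13 + 12*13) + 1/36)² = ((65 + 84 + 104 + 156) + 1/36)² = (409 + 1/36)² = (14725/36)² = 216825625/1296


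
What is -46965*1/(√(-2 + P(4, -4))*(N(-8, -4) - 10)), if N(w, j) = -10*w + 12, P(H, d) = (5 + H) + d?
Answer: -15655*√3/82 ≈ -330.67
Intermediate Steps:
P(H, d) = 5 + H + d
N(w, j) = 12 - 10*w
-46965*1/(√(-2 + P(4, -4))*(N(-8, -4) - 10)) = -46965*1/(√(-2 + (5 + 4 - 4))*((12 - 10*(-8)) - 10)) = -46965*1/(√(-2 + 5)*((12 + 80) - 10)) = -46965*√3/(3*(92 - 10)) = -46965*√3/246 = -15655*√3/82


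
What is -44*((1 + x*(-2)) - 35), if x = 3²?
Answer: 2288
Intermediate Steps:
x = 9
-44*((1 + x*(-2)) - 35) = -44*((1 + 9*(-2)) - 35) = -44*((1 - 18) - 35) = -44*(-17 - 35) = -44*(-52) = 2288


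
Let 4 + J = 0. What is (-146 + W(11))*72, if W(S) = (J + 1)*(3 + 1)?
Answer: -11376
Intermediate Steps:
J = -4 (J = -4 + 0 = -4)
W(S) = -12 (W(S) = (-4 + 1)*(3 + 1) = -3*4 = -12)
(-146 + W(11))*72 = (-146 - 12)*72 = -158*72 = -11376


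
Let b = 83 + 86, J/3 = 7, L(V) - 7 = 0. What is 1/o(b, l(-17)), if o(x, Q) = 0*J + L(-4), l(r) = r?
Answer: 1/7 ≈ 0.14286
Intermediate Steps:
L(V) = 7 (L(V) = 7 + 0 = 7)
J = 21 (J = 3*7 = 21)
b = 169
o(x, Q) = 7 (o(x, Q) = 0*21 + 7 = 0 + 7 = 7)
1/o(b, l(-17)) = 1/7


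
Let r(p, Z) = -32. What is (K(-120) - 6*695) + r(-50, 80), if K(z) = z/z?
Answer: -4201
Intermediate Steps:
K(z) = 1
(K(-120) - 6*695) + r(-50, 80) = (1 - 6*695) - 32 = (1 - 4170) - 32 = -4169 - 32 = -4201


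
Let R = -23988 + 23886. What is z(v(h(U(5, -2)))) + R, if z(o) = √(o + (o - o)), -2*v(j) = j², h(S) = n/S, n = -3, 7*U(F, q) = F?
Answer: -102 + 21*I*√2/10 ≈ -102.0 + 2.9698*I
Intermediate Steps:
U(F, q) = F/7
h(S) = -3/S
v(j) = -j²/2
z(o) = √o (z(o) = √(o + 0) = √o)
R = -102
z(v(h(U(5, -2)))) + R = √(-(-3/((⅐)*5))²/2) - 102 = √(-(-3/5/7)²/2) - 102 = √(-(-3*7/5)²/2) - 102 = √(-(-21/5)²/2) - 102 = √(-½*441/25) - 102 = √(-441/50) - 102 = 21*I*√2/10 - 102 = -102 + 21*I*√2/10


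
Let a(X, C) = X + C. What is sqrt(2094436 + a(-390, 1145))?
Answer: 21*sqrt(4751) ≈ 1447.5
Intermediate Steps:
a(X, C) = C + X
sqrt(2094436 + a(-390, 1145)) = sqrt(2094436 + (1145 - 390)) = sqrt(2094436 + 755) = sqrt(2095191) = 21*sqrt(4751)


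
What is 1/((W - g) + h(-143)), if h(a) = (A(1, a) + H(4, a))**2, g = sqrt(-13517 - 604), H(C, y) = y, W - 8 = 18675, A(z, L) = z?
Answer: 12949/503034510 + I*sqrt(1569)/503034510 ≈ 2.5742e-5 + 7.8743e-8*I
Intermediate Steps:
W = 18683 (W = 8 + 18675 = 18683)
g = 3*I*sqrt(1569) (g = sqrt(-14121) = 3*I*sqrt(1569) ≈ 118.83*I)
h(a) = (1 + a)**2
1/((W - g) + h(-143)) = 1/((18683 - 3*I*sqrt(1569)) + (1 - 143)**2) = 1/((18683 - 3*I*sqrt(1569)) + (-142)**2) = 1/((18683 - 3*I*sqrt(1569)) + 20164) = 1/(38847 - 3*I*sqrt(1569))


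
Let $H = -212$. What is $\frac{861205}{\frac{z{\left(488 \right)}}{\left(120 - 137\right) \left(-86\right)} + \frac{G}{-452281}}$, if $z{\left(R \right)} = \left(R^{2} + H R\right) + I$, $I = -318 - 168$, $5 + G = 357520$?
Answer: $\frac{284729367440255}{30087163916} \approx 9463.5$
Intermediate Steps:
$G = 357515$ ($G = -5 + 357520 = 357515$)
$I = -486$ ($I = -318 - 168 = -486$)
$z{\left(R \right)} = -486 + R^{2} - 212 R$ ($z{\left(R \right)} = \left(R^{2} - 212 R\right) - 486 = -486 + R^{2} - 212 R$)
$\frac{861205}{\frac{z{\left(488 \right)}}{\left(120 - 137\right) \left(-86\right)} + \frac{G}{-452281}} = \frac{861205}{\frac{-486 + 488^{2} - 103456}{\left(120 - 137\right) \left(-86\right)} + \frac{357515}{-452281}} = \frac{861205}{\frac{-486 + 238144 - 103456}{\left(-17\right) \left(-86\right)} + 357515 \left(- \frac{1}{452281}\right)} = \frac{861205}{\frac{134202}{1462} - \frac{357515}{452281}} = \frac{861205}{134202 \cdot \frac{1}{1462} - \frac{357515}{452281}} = \frac{861205}{\frac{67101}{731} - \frac{357515}{452281}} = \frac{861205}{\frac{30087163916}{330617411}} = 861205 \cdot \frac{330617411}{30087163916} = \frac{284729367440255}{30087163916}$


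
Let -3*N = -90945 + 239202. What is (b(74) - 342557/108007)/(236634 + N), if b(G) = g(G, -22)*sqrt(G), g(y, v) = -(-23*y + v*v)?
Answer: -342557/20220530505 + 58*sqrt(74)/8915 ≈ 0.055949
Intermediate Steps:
N = -49419 (N = -(-90945 + 239202)/3 = -1/3*148257 = -49419)
g(y, v) = -v**2 + 23*y (g(y, v) = -(-23*y + v**2) = -(v**2 - 23*y) = -v**2 + 23*y)
b(G) = sqrt(G)*(-484 + 23*G) (b(G) = (-1*(-22)**2 + 23*G)*sqrt(G) = (-1*484 + 23*G)*sqrt(G) = (-484 + 23*G)*sqrt(G) = sqrt(G)*(-484 + 23*G))
(b(74) - 342557/108007)/(236634 + N) = (sqrt(74)*(-484 + 23*74) - 342557/108007)/(236634 - 49419) = (sqrt(74)*(-484 + 1702) - 342557*1/108007)/187215 = (sqrt(74)*1218 - 342557/108007)*(1/187215) = (1218*sqrt(74) - 342557/108007)*(1/187215) = (-342557/108007 + 1218*sqrt(74))*(1/187215) = -342557/20220530505 + 58*sqrt(74)/8915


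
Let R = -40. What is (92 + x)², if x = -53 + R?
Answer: 1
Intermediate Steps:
x = -93 (x = -53 - 40 = -93)
(92 + x)² = (92 - 93)² = (-1)² = 1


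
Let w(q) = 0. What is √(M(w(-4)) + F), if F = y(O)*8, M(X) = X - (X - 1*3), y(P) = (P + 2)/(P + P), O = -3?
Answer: √39/3 ≈ 2.0817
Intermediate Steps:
y(P) = (2 + P)/(2*P) (y(P) = (2 + P)/((2*P)) = (2 + P)*(1/(2*P)) = (2 + P)/(2*P))
M(X) = 3 (M(X) = X - (X - 3) = X - (-3 + X) = X + (3 - X) = 3)
F = 4/3 (F = ((½)*(2 - 3)/(-3))*8 = ((½)*(-⅓)*(-1))*8 = (⅙)*8 = 4/3 ≈ 1.3333)
√(M(w(-4)) + F) = √(3 + 4/3) = √(13/3) = √39/3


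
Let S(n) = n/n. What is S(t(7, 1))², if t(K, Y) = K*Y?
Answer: 1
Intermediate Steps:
S(n) = 1
S(t(7, 1))² = 1² = 1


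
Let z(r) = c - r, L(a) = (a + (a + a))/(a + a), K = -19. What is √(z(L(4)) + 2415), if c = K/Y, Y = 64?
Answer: √154445/8 ≈ 49.124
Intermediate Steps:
L(a) = 3/2 (L(a) = (a + 2*a)/((2*a)) = (3*a)*(1/(2*a)) = 3/2)
c = -19/64 ≈ -0.29688
z(r) = -19/64 - r
√(z(L(4)) + 2415) = √((-19/64 - 1*3/2) + 2415) = √((-19/64 - 3/2) + 2415) = √(-115/64 + 2415) = √(154445/64) = √154445/8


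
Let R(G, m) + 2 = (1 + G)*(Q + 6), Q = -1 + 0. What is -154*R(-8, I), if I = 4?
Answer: 5698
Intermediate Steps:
Q = -1
R(G, m) = 3 + 5*G (R(G, m) = -2 + (1 + G)*(-1 + 6) = -2 + (1 + G)*5 = -2 + (5 + 5*G) = 3 + 5*G)
-154*R(-8, I) = -154*(3 + 5*(-8)) = -154*(3 - 40) = -154*(-37) = 5698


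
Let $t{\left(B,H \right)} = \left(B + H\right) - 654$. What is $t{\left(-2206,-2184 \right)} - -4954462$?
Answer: $4949418$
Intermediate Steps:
$t{\left(B,H \right)} = -654 + B + H$
$t{\left(-2206,-2184 \right)} - -4954462 = \left(-654 - 2206 - 2184\right) - -4954462 = -5044 + 4954462 = 4949418$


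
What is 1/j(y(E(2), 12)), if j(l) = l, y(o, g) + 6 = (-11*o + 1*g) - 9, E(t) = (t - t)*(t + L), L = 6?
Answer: -1/3 ≈ -0.33333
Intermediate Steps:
E(t) = 0 (E(t) = (t - t)*(t + 6) = 0*(6 + t) = 0)
y(o, g) = -15 + g - 11*o (y(o, g) = -6 + ((-11*o + 1*g) - 9) = -6 + ((-11*o + g) - 9) = -6 + ((g - 11*o) - 9) = -6 + (-9 + g - 11*o) = -15 + g - 11*o)
1/j(y(E(2), 12)) = 1/(-15 + 12 - 11*0) = 1/(-15 + 12 + 0) = 1/(-3) = -1/3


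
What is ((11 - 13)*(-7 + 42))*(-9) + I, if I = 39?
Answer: 669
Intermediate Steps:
((11 - 13)*(-7 + 42))*(-9) + I = ((11 - 13)*(-7 + 42))*(-9) + 39 = -2*35*(-9) + 39 = -70*(-9) + 39 = 630 + 39 = 669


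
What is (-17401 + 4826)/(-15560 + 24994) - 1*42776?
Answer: -403561359/9434 ≈ -42777.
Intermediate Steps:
(-17401 + 4826)/(-15560 + 24994) - 1*42776 = -12575/9434 - 42776 = -403561359/9434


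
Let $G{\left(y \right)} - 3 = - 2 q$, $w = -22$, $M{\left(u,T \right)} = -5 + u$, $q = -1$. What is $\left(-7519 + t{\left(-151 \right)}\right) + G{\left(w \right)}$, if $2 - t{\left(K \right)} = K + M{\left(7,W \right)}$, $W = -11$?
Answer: $-7363$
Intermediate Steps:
$G{\left(y \right)} = 5$ ($G{\left(y \right)} = 3 - -2 = 3 + 2 = 5$)
$t{\left(K \right)} = - K$ ($t{\left(K \right)} = 2 - \left(K + \left(-5 + 7\right)\right) = 2 - \left(K + 2\right) = 2 - \left(2 + K\right) = - K$)
$\left(-7519 + t{\left(-151 \right)}\right) + G{\left(w \right)} = \left(-7519 - -151\right) + 5 = \left(-7519 + 151\right) + 5 = -7368 + 5 = -7363$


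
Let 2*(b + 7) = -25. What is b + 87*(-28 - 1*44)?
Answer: -12567/2 ≈ -6283.5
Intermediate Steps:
b = -39/2 (b = -7 + (1/2)*(-25) = -7 - 25/2 = -39/2 ≈ -19.500)
b + 87*(-28 - 1*44) = -39/2 + 87*(-28 - 1*44) = -39/2 + 87*(-28 - 44) = -39/2 + 87*(-72) = -39/2 - 6264 = -12567/2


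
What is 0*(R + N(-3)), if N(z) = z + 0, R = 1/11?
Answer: 0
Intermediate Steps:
R = 1/11 ≈ 0.090909
N(z) = z
0*(R + N(-3)) = 0*(1/11 - 3) = 0*(-32/11) = 0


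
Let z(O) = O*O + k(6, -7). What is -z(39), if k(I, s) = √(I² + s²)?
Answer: -1521 - √85 ≈ -1530.2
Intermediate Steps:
z(O) = √85 + O² (z(O) = O*O + √(6² + (-7)²) = O² + √(36 + 49) = O² + √85 = √85 + O²)
-z(39) = -(√85 + 39²) = -(√85 + 1521) = -(1521 + √85) = -1521 - √85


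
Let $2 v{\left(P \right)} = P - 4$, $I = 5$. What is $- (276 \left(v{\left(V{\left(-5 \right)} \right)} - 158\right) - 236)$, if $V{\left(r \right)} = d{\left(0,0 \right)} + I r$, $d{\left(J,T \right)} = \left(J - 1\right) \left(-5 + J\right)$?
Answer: $47156$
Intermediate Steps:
$d{\left(J,T \right)} = \left(-1 + J\right) \left(-5 + J\right)$
$V{\left(r \right)} = 5 + 5 r$ ($V{\left(r \right)} = \left(5 + 0^{2} - 0\right) + 5 r = \left(5 + 0 + 0\right) + 5 r = 5 + 5 r$)
$v{\left(P \right)} = -2 + \frac{P}{2}$ ($v{\left(P \right)} = \frac{P - 4}{2} = \frac{-4 + P}{2} = -2 + \frac{P}{2}$)
$- (276 \left(v{\left(V{\left(-5 \right)} \right)} - 158\right) - 236) = - (276 \left(\left(-2 + \frac{5 + 5 \left(-5\right)}{2}\right) - 158\right) - 236) = - (276 \left(\left(-2 + \frac{5 - 25}{2}\right) - 158\right) - 236) = - (276 \left(\left(-2 + \frac{1}{2} \left(-20\right)\right) - 158\right) - 236) = - (276 \left(\left(-2 - 10\right) - 158\right) - 236) = - (276 \left(-12 - 158\right) - 236) = - (276 \left(-170\right) - 236) = - (-46920 - 236) = \left(-1\right) \left(-47156\right) = 47156$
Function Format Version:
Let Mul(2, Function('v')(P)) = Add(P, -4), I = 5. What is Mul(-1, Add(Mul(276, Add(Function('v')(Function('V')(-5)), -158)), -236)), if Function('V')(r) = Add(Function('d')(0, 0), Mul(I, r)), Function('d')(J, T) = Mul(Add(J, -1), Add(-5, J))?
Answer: 47156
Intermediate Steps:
Function('d')(J, T) = Mul(Add(-1, J), Add(-5, J))
Function('V')(r) = Add(5, Mul(5, r)) (Function('V')(r) = Add(Add(5, Pow(0, 2), Mul(-6, 0)), Mul(5, r)) = Add(Add(5, 0, 0), Mul(5, r)) = Add(5, Mul(5, r)))
Function('v')(P) = Add(-2, Mul(Rational(1, 2), P)) (Function('v')(P) = Mul(Rational(1, 2), Add(P, -4)) = Mul(Rational(1, 2), Add(-4, P)) = Add(-2, Mul(Rational(1, 2), P)))
Mul(-1, Add(Mul(276, Add(Function('v')(Function('V')(-5)), -158)), -236)) = Mul(-1, Add(Mul(276, Add(Add(-2, Mul(Rational(1, 2), Add(5, Mul(5, -5)))), -158)), -236)) = Mul(-1, Add(Mul(276, Add(Add(-2, Mul(Rational(1, 2), Add(5, -25))), -158)), -236)) = Mul(-1, Add(Mul(276, Add(Add(-2, Mul(Rational(1, 2), -20)), -158)), -236)) = Mul(-1, Add(Mul(276, Add(Add(-2, -10), -158)), -236)) = Mul(-1, Add(Mul(276, Add(-12, -158)), -236)) = Mul(-1, Add(Mul(276, -170), -236)) = Mul(-1, Add(-46920, -236)) = Mul(-1, -47156) = 47156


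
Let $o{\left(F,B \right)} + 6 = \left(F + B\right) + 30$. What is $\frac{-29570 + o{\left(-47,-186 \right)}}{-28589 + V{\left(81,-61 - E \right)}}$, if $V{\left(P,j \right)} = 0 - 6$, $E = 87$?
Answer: $\frac{29779}{28595} \approx 1.0414$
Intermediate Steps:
$o{\left(F,B \right)} = 24 + B + F$ ($o{\left(F,B \right)} = -6 + \left(\left(F + B\right) + 30\right) = -6 + \left(\left(B + F\right) + 30\right) = -6 + \left(30 + B + F\right) = 24 + B + F$)
$V{\left(P,j \right)} = -6$ ($V{\left(P,j \right)} = 0 - 6 = -6$)
$\frac{-29570 + o{\left(-47,-186 \right)}}{-28589 + V{\left(81,-61 - E \right)}} = \frac{-29570 - 209}{-28589 - 6} = \frac{-29570 - 209}{-28595} = \left(-29779\right) \left(- \frac{1}{28595}\right) = \frac{29779}{28595}$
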